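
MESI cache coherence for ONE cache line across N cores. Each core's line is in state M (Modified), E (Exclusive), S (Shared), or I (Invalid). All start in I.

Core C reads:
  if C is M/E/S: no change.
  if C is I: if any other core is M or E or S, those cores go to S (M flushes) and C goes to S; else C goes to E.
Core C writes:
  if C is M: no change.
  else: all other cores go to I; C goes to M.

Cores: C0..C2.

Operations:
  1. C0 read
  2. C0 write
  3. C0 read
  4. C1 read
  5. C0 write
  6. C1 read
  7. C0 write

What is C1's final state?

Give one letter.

Answer: I

Derivation:
Op 1: C0 read [C0 read from I: no other sharers -> C0=E (exclusive)] -> [E,I,I]
Op 2: C0 write [C0 write: invalidate none -> C0=M] -> [M,I,I]
Op 3: C0 read [C0 read: already in M, no change] -> [M,I,I]
Op 4: C1 read [C1 read from I: others=['C0=M'] -> C1=S, others downsized to S] -> [S,S,I]
Op 5: C0 write [C0 write: invalidate ['C1=S'] -> C0=M] -> [M,I,I]
Op 6: C1 read [C1 read from I: others=['C0=M'] -> C1=S, others downsized to S] -> [S,S,I]
Op 7: C0 write [C0 write: invalidate ['C1=S'] -> C0=M] -> [M,I,I]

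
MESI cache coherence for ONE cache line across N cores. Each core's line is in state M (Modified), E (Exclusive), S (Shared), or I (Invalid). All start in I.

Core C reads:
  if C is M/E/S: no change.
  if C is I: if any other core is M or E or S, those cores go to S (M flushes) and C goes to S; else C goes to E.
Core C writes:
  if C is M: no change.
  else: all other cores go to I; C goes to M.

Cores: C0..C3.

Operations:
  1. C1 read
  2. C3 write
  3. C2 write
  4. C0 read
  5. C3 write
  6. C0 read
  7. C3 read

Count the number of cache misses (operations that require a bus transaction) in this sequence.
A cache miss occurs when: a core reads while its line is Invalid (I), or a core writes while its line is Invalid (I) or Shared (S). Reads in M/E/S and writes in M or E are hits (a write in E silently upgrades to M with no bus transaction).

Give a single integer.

Answer: 6

Derivation:
Op 1: C1 read [C1 read from I: no other sharers -> C1=E (exclusive)] -> [I,E,I,I] [MISS #1: read from I]
Op 2: C3 write [C3 write: invalidate ['C1=E'] -> C3=M] -> [I,I,I,M] [MISS #2: write from I]
Op 3: C2 write [C2 write: invalidate ['C3=M'] -> C2=M] -> [I,I,M,I] [MISS #3: write from I]
Op 4: C0 read [C0 read from I: others=['C2=M'] -> C0=S, others downsized to S] -> [S,I,S,I] [MISS #4: read from I]
Op 5: C3 write [C3 write: invalidate ['C0=S', 'C2=S'] -> C3=M] -> [I,I,I,M] [MISS #5: write from I]
Op 6: C0 read [C0 read from I: others=['C3=M'] -> C0=S, others downsized to S] -> [S,I,I,S] [MISS #6: read from I]
Op 7: C3 read [C3 read: already in S, no change] -> [S,I,I,S] [hit: read from S]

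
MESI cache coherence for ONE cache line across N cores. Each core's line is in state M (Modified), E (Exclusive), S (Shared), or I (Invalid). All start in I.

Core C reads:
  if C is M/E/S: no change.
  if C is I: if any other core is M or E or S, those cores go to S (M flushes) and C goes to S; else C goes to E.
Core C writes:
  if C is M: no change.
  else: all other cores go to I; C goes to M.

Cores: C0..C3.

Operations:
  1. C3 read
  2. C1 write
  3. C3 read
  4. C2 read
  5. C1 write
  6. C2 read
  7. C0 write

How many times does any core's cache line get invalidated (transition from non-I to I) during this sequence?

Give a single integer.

Op 1: C3 read [C3 read from I: no other sharers -> C3=E (exclusive)] -> [I,I,I,E] (invalidations this op: 0; running total: 0)
Op 2: C1 write [C1 write: invalidate ['C3=E'] -> C1=M] -> [I,M,I,I] (invalidations this op: 1; running total: 1)
Op 3: C3 read [C3 read from I: others=['C1=M'] -> C3=S, others downsized to S] -> [I,S,I,S] (invalidations this op: 0; running total: 1)
Op 4: C2 read [C2 read from I: others=['C1=S', 'C3=S'] -> C2=S, others downsized to S] -> [I,S,S,S] (invalidations this op: 0; running total: 1)
Op 5: C1 write [C1 write: invalidate ['C2=S', 'C3=S'] -> C1=M] -> [I,M,I,I] (invalidations this op: 2; running total: 3)
Op 6: C2 read [C2 read from I: others=['C1=M'] -> C2=S, others downsized to S] -> [I,S,S,I] (invalidations this op: 0; running total: 3)
Op 7: C0 write [C0 write: invalidate ['C1=S', 'C2=S'] -> C0=M] -> [M,I,I,I] (invalidations this op: 2; running total: 5)

Answer: 5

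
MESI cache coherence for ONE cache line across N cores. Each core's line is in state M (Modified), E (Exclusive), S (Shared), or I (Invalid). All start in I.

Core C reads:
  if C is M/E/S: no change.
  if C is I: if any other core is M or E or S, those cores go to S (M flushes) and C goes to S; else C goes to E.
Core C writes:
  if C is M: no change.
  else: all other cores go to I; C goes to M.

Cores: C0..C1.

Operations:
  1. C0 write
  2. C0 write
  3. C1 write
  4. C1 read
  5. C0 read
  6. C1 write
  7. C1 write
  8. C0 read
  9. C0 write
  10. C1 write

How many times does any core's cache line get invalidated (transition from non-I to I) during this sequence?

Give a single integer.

Answer: 4

Derivation:
Op 1: C0 write [C0 write: invalidate none -> C0=M] -> [M,I] (invalidations this op: 0; running total: 0)
Op 2: C0 write [C0 write: already M (modified), no change] -> [M,I] (invalidations this op: 0; running total: 0)
Op 3: C1 write [C1 write: invalidate ['C0=M'] -> C1=M] -> [I,M] (invalidations this op: 1; running total: 1)
Op 4: C1 read [C1 read: already in M, no change] -> [I,M] (invalidations this op: 0; running total: 1)
Op 5: C0 read [C0 read from I: others=['C1=M'] -> C0=S, others downsized to S] -> [S,S] (invalidations this op: 0; running total: 1)
Op 6: C1 write [C1 write: invalidate ['C0=S'] -> C1=M] -> [I,M] (invalidations this op: 1; running total: 2)
Op 7: C1 write [C1 write: already M (modified), no change] -> [I,M] (invalidations this op: 0; running total: 2)
Op 8: C0 read [C0 read from I: others=['C1=M'] -> C0=S, others downsized to S] -> [S,S] (invalidations this op: 0; running total: 2)
Op 9: C0 write [C0 write: invalidate ['C1=S'] -> C0=M] -> [M,I] (invalidations this op: 1; running total: 3)
Op 10: C1 write [C1 write: invalidate ['C0=M'] -> C1=M] -> [I,M] (invalidations this op: 1; running total: 4)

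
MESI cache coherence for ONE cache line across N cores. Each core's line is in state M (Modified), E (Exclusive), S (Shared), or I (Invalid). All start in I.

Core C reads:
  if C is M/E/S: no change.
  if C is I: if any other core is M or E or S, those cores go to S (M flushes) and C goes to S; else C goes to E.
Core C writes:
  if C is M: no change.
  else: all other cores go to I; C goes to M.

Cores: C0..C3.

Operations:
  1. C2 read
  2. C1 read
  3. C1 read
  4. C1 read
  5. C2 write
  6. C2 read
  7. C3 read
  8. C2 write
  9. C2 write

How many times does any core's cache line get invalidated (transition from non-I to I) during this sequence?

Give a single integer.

Answer: 2

Derivation:
Op 1: C2 read [C2 read from I: no other sharers -> C2=E (exclusive)] -> [I,I,E,I] (invalidations this op: 0; running total: 0)
Op 2: C1 read [C1 read from I: others=['C2=E'] -> C1=S, others downsized to S] -> [I,S,S,I] (invalidations this op: 0; running total: 0)
Op 3: C1 read [C1 read: already in S, no change] -> [I,S,S,I] (invalidations this op: 0; running total: 0)
Op 4: C1 read [C1 read: already in S, no change] -> [I,S,S,I] (invalidations this op: 0; running total: 0)
Op 5: C2 write [C2 write: invalidate ['C1=S'] -> C2=M] -> [I,I,M,I] (invalidations this op: 1; running total: 1)
Op 6: C2 read [C2 read: already in M, no change] -> [I,I,M,I] (invalidations this op: 0; running total: 1)
Op 7: C3 read [C3 read from I: others=['C2=M'] -> C3=S, others downsized to S] -> [I,I,S,S] (invalidations this op: 0; running total: 1)
Op 8: C2 write [C2 write: invalidate ['C3=S'] -> C2=M] -> [I,I,M,I] (invalidations this op: 1; running total: 2)
Op 9: C2 write [C2 write: already M (modified), no change] -> [I,I,M,I] (invalidations this op: 0; running total: 2)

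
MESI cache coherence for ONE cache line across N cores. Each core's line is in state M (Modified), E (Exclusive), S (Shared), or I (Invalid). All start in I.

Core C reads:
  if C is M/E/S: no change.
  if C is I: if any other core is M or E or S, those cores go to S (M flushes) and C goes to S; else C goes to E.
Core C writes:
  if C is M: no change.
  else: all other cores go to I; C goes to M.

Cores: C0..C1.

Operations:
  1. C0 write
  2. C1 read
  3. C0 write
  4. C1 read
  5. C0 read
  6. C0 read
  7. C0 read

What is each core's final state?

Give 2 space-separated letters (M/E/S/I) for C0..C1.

Answer: S S

Derivation:
Op 1: C0 write [C0 write: invalidate none -> C0=M] -> [M,I]
Op 2: C1 read [C1 read from I: others=['C0=M'] -> C1=S, others downsized to S] -> [S,S]
Op 3: C0 write [C0 write: invalidate ['C1=S'] -> C0=M] -> [M,I]
Op 4: C1 read [C1 read from I: others=['C0=M'] -> C1=S, others downsized to S] -> [S,S]
Op 5: C0 read [C0 read: already in S, no change] -> [S,S]
Op 6: C0 read [C0 read: already in S, no change] -> [S,S]
Op 7: C0 read [C0 read: already in S, no change] -> [S,S]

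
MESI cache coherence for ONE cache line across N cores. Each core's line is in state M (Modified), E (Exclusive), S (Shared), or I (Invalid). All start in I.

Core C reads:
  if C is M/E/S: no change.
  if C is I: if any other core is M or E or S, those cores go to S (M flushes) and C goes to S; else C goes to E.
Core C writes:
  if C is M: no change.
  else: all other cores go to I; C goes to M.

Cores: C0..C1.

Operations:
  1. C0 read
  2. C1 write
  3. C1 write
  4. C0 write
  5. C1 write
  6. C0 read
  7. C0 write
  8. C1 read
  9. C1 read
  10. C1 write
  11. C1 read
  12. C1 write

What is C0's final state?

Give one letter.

Op 1: C0 read [C0 read from I: no other sharers -> C0=E (exclusive)] -> [E,I]
Op 2: C1 write [C1 write: invalidate ['C0=E'] -> C1=M] -> [I,M]
Op 3: C1 write [C1 write: already M (modified), no change] -> [I,M]
Op 4: C0 write [C0 write: invalidate ['C1=M'] -> C0=M] -> [M,I]
Op 5: C1 write [C1 write: invalidate ['C0=M'] -> C1=M] -> [I,M]
Op 6: C0 read [C0 read from I: others=['C1=M'] -> C0=S, others downsized to S] -> [S,S]
Op 7: C0 write [C0 write: invalidate ['C1=S'] -> C0=M] -> [M,I]
Op 8: C1 read [C1 read from I: others=['C0=M'] -> C1=S, others downsized to S] -> [S,S]
Op 9: C1 read [C1 read: already in S, no change] -> [S,S]
Op 10: C1 write [C1 write: invalidate ['C0=S'] -> C1=M] -> [I,M]
Op 11: C1 read [C1 read: already in M, no change] -> [I,M]
Op 12: C1 write [C1 write: already M (modified), no change] -> [I,M]

Answer: I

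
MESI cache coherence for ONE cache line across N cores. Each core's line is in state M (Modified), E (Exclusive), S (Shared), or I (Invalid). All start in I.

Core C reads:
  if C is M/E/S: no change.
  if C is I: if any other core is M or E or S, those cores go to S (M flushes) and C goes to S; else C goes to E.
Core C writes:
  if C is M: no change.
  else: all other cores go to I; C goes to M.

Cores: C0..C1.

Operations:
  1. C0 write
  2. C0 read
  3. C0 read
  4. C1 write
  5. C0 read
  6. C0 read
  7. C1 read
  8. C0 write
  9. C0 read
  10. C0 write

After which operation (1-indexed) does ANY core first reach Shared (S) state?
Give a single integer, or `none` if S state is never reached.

Answer: 5

Derivation:
Op 1: C0 write [C0 write: invalidate none -> C0=M] -> [M,I]
Op 2: C0 read [C0 read: already in M, no change] -> [M,I]
Op 3: C0 read [C0 read: already in M, no change] -> [M,I]
Op 4: C1 write [C1 write: invalidate ['C0=M'] -> C1=M] -> [I,M]
Op 5: C0 read [C0 read from I: others=['C1=M'] -> C0=S, others downsized to S] -> [S,S]
  -> First S state at op 5; remaining ops need not be traced.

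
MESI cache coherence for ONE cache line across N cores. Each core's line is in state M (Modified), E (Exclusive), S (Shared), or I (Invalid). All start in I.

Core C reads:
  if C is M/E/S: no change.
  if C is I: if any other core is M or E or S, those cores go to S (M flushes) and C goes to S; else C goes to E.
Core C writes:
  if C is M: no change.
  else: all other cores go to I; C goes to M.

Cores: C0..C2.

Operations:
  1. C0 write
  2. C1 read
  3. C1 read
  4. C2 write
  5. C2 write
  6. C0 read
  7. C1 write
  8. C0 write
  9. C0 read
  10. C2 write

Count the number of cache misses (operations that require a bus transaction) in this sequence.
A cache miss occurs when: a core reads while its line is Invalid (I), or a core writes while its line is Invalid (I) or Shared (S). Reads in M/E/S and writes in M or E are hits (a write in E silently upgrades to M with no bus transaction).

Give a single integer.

Op 1: C0 write [C0 write: invalidate none -> C0=M] -> [M,I,I] [MISS #1: write from I]
Op 2: C1 read [C1 read from I: others=['C0=M'] -> C1=S, others downsized to S] -> [S,S,I] [MISS #2: read from I]
Op 3: C1 read [C1 read: already in S, no change] -> [S,S,I] [hit: read from S]
Op 4: C2 write [C2 write: invalidate ['C0=S', 'C1=S'] -> C2=M] -> [I,I,M] [MISS #3: write from I]
Op 5: C2 write [C2 write: already M (modified), no change] -> [I,I,M] [hit: write from M]
Op 6: C0 read [C0 read from I: others=['C2=M'] -> C0=S, others downsized to S] -> [S,I,S] [MISS #4: read from I]
Op 7: C1 write [C1 write: invalidate ['C0=S', 'C2=S'] -> C1=M] -> [I,M,I] [MISS #5: write from I]
Op 8: C0 write [C0 write: invalidate ['C1=M'] -> C0=M] -> [M,I,I] [MISS #6: write from I]
Op 9: C0 read [C0 read: already in M, no change] -> [M,I,I] [hit: read from M]
Op 10: C2 write [C2 write: invalidate ['C0=M'] -> C2=M] -> [I,I,M] [MISS #7: write from I]

Answer: 7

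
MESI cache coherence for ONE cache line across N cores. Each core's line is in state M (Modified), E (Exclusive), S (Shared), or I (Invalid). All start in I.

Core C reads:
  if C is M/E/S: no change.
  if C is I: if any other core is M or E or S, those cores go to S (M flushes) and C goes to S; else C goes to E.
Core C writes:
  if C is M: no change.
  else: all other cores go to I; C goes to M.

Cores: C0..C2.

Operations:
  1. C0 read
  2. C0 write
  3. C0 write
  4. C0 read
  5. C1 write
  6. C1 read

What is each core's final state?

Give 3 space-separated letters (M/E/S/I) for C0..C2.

Op 1: C0 read [C0 read from I: no other sharers -> C0=E (exclusive)] -> [E,I,I]
Op 2: C0 write [C0 write: invalidate none -> C0=M] -> [M,I,I]
Op 3: C0 write [C0 write: already M (modified), no change] -> [M,I,I]
Op 4: C0 read [C0 read: already in M, no change] -> [M,I,I]
Op 5: C1 write [C1 write: invalidate ['C0=M'] -> C1=M] -> [I,M,I]
Op 6: C1 read [C1 read: already in M, no change] -> [I,M,I]

Answer: I M I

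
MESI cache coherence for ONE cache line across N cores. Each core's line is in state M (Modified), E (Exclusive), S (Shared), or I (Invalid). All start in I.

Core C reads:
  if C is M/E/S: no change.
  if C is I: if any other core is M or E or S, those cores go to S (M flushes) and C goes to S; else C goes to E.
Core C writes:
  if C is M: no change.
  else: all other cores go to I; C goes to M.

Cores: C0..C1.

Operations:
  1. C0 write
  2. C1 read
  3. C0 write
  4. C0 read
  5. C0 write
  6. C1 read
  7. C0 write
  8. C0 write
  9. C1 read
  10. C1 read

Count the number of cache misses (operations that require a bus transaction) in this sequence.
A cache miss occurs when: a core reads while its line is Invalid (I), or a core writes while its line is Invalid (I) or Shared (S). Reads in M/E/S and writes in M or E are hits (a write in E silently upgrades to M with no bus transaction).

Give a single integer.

Answer: 6

Derivation:
Op 1: C0 write [C0 write: invalidate none -> C0=M] -> [M,I] [MISS #1: write from I]
Op 2: C1 read [C1 read from I: others=['C0=M'] -> C1=S, others downsized to S] -> [S,S] [MISS #2: read from I]
Op 3: C0 write [C0 write: invalidate ['C1=S'] -> C0=M] -> [M,I] [MISS #3: write from S]
Op 4: C0 read [C0 read: already in M, no change] -> [M,I] [hit: read from M]
Op 5: C0 write [C0 write: already M (modified), no change] -> [M,I] [hit: write from M]
Op 6: C1 read [C1 read from I: others=['C0=M'] -> C1=S, others downsized to S] -> [S,S] [MISS #4: read from I]
Op 7: C0 write [C0 write: invalidate ['C1=S'] -> C0=M] -> [M,I] [MISS #5: write from S]
Op 8: C0 write [C0 write: already M (modified), no change] -> [M,I] [hit: write from M]
Op 9: C1 read [C1 read from I: others=['C0=M'] -> C1=S, others downsized to S] -> [S,S] [MISS #6: read from I]
Op 10: C1 read [C1 read: already in S, no change] -> [S,S] [hit: read from S]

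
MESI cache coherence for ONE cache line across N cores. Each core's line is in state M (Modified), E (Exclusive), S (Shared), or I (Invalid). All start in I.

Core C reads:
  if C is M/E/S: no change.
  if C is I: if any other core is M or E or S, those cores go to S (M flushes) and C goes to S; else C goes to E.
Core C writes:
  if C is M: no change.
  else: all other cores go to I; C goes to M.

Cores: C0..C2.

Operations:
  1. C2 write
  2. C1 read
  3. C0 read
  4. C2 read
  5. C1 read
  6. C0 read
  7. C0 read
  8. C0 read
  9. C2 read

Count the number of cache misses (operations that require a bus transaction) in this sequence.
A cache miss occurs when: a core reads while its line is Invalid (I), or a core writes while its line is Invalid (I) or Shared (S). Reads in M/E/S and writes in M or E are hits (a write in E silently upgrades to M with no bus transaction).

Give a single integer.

Answer: 3

Derivation:
Op 1: C2 write [C2 write: invalidate none -> C2=M] -> [I,I,M] [MISS #1: write from I]
Op 2: C1 read [C1 read from I: others=['C2=M'] -> C1=S, others downsized to S] -> [I,S,S] [MISS #2: read from I]
Op 3: C0 read [C0 read from I: others=['C1=S', 'C2=S'] -> C0=S, others downsized to S] -> [S,S,S] [MISS #3: read from I]
Op 4: C2 read [C2 read: already in S, no change] -> [S,S,S] [hit: read from S]
Op 5: C1 read [C1 read: already in S, no change] -> [S,S,S] [hit: read from S]
Op 6: C0 read [C0 read: already in S, no change] -> [S,S,S] [hit: read from S]
Op 7: C0 read [C0 read: already in S, no change] -> [S,S,S] [hit: read from S]
Op 8: C0 read [C0 read: already in S, no change] -> [S,S,S] [hit: read from S]
Op 9: C2 read [C2 read: already in S, no change] -> [S,S,S] [hit: read from S]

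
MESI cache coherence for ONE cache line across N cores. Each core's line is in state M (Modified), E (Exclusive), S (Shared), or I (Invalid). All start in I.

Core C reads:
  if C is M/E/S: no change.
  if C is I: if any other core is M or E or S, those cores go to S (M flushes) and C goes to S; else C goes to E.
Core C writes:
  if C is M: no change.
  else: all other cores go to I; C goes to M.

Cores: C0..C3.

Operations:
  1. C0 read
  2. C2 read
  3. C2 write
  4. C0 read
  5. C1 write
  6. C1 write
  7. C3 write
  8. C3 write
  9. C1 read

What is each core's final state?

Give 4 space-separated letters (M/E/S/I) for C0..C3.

Answer: I S I S

Derivation:
Op 1: C0 read [C0 read from I: no other sharers -> C0=E (exclusive)] -> [E,I,I,I]
Op 2: C2 read [C2 read from I: others=['C0=E'] -> C2=S, others downsized to S] -> [S,I,S,I]
Op 3: C2 write [C2 write: invalidate ['C0=S'] -> C2=M] -> [I,I,M,I]
Op 4: C0 read [C0 read from I: others=['C2=M'] -> C0=S, others downsized to S] -> [S,I,S,I]
Op 5: C1 write [C1 write: invalidate ['C0=S', 'C2=S'] -> C1=M] -> [I,M,I,I]
Op 6: C1 write [C1 write: already M (modified), no change] -> [I,M,I,I]
Op 7: C3 write [C3 write: invalidate ['C1=M'] -> C3=M] -> [I,I,I,M]
Op 8: C3 write [C3 write: already M (modified), no change] -> [I,I,I,M]
Op 9: C1 read [C1 read from I: others=['C3=M'] -> C1=S, others downsized to S] -> [I,S,I,S]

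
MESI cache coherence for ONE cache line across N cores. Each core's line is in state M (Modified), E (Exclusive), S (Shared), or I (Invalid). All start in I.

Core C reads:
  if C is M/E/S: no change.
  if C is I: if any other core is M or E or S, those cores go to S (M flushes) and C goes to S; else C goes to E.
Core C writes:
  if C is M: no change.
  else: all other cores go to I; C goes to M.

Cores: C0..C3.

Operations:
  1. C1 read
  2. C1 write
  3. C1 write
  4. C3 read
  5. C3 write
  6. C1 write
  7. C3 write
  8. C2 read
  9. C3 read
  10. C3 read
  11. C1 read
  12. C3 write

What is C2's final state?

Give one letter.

Answer: I

Derivation:
Op 1: C1 read [C1 read from I: no other sharers -> C1=E (exclusive)] -> [I,E,I,I]
Op 2: C1 write [C1 write: invalidate none -> C1=M] -> [I,M,I,I]
Op 3: C1 write [C1 write: already M (modified), no change] -> [I,M,I,I]
Op 4: C3 read [C3 read from I: others=['C1=M'] -> C3=S, others downsized to S] -> [I,S,I,S]
Op 5: C3 write [C3 write: invalidate ['C1=S'] -> C3=M] -> [I,I,I,M]
Op 6: C1 write [C1 write: invalidate ['C3=M'] -> C1=M] -> [I,M,I,I]
Op 7: C3 write [C3 write: invalidate ['C1=M'] -> C3=M] -> [I,I,I,M]
Op 8: C2 read [C2 read from I: others=['C3=M'] -> C2=S, others downsized to S] -> [I,I,S,S]
Op 9: C3 read [C3 read: already in S, no change] -> [I,I,S,S]
Op 10: C3 read [C3 read: already in S, no change] -> [I,I,S,S]
Op 11: C1 read [C1 read from I: others=['C2=S', 'C3=S'] -> C1=S, others downsized to S] -> [I,S,S,S]
Op 12: C3 write [C3 write: invalidate ['C1=S', 'C2=S'] -> C3=M] -> [I,I,I,M]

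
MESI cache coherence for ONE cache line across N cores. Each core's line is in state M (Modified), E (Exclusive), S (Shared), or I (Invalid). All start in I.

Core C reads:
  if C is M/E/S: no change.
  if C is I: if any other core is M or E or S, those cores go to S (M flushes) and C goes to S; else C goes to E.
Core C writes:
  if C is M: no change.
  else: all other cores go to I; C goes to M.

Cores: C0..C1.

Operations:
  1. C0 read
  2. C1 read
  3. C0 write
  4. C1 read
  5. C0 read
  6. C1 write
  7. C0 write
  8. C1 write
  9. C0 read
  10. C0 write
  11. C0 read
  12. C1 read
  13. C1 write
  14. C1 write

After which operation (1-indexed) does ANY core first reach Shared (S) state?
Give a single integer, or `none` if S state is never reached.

Op 1: C0 read [C0 read from I: no other sharers -> C0=E (exclusive)] -> [E,I]
Op 2: C1 read [C1 read from I: others=['C0=E'] -> C1=S, others downsized to S] -> [S,S]
  -> First S state at op 2; remaining ops need not be traced.

Answer: 2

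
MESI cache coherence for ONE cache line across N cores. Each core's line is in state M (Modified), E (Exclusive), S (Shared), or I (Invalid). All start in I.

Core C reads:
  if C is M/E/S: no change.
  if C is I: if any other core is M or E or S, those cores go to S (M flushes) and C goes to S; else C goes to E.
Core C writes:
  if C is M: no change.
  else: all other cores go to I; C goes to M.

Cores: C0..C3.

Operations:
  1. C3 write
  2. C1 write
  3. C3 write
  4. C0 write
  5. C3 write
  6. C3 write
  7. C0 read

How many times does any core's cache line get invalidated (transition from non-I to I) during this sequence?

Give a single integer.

Answer: 4

Derivation:
Op 1: C3 write [C3 write: invalidate none -> C3=M] -> [I,I,I,M] (invalidations this op: 0; running total: 0)
Op 2: C1 write [C1 write: invalidate ['C3=M'] -> C1=M] -> [I,M,I,I] (invalidations this op: 1; running total: 1)
Op 3: C3 write [C3 write: invalidate ['C1=M'] -> C3=M] -> [I,I,I,M] (invalidations this op: 1; running total: 2)
Op 4: C0 write [C0 write: invalidate ['C3=M'] -> C0=M] -> [M,I,I,I] (invalidations this op: 1; running total: 3)
Op 5: C3 write [C3 write: invalidate ['C0=M'] -> C3=M] -> [I,I,I,M] (invalidations this op: 1; running total: 4)
Op 6: C3 write [C3 write: already M (modified), no change] -> [I,I,I,M] (invalidations this op: 0; running total: 4)
Op 7: C0 read [C0 read from I: others=['C3=M'] -> C0=S, others downsized to S] -> [S,I,I,S] (invalidations this op: 0; running total: 4)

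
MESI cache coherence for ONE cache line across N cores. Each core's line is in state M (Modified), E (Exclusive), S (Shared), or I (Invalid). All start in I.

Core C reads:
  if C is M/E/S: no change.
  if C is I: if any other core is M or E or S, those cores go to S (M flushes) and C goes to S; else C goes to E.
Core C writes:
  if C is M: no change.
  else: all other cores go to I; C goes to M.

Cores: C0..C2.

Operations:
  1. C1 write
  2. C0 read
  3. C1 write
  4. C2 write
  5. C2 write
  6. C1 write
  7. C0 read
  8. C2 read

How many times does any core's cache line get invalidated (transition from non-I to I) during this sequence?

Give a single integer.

Answer: 3

Derivation:
Op 1: C1 write [C1 write: invalidate none -> C1=M] -> [I,M,I] (invalidations this op: 0; running total: 0)
Op 2: C0 read [C0 read from I: others=['C1=M'] -> C0=S, others downsized to S] -> [S,S,I] (invalidations this op: 0; running total: 0)
Op 3: C1 write [C1 write: invalidate ['C0=S'] -> C1=M] -> [I,M,I] (invalidations this op: 1; running total: 1)
Op 4: C2 write [C2 write: invalidate ['C1=M'] -> C2=M] -> [I,I,M] (invalidations this op: 1; running total: 2)
Op 5: C2 write [C2 write: already M (modified), no change] -> [I,I,M] (invalidations this op: 0; running total: 2)
Op 6: C1 write [C1 write: invalidate ['C2=M'] -> C1=M] -> [I,M,I] (invalidations this op: 1; running total: 3)
Op 7: C0 read [C0 read from I: others=['C1=M'] -> C0=S, others downsized to S] -> [S,S,I] (invalidations this op: 0; running total: 3)
Op 8: C2 read [C2 read from I: others=['C0=S', 'C1=S'] -> C2=S, others downsized to S] -> [S,S,S] (invalidations this op: 0; running total: 3)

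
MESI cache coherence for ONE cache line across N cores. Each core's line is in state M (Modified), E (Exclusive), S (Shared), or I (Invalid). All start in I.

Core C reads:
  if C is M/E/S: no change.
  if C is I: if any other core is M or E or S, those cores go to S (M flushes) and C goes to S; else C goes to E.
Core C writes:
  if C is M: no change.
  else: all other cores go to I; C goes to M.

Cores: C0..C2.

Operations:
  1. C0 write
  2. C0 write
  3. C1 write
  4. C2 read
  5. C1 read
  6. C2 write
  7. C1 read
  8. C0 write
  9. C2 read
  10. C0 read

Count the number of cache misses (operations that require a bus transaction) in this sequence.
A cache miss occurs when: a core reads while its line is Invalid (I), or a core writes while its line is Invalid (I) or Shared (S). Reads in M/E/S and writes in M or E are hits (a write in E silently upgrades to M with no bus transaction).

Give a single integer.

Answer: 7

Derivation:
Op 1: C0 write [C0 write: invalidate none -> C0=M] -> [M,I,I] [MISS #1: write from I]
Op 2: C0 write [C0 write: already M (modified), no change] -> [M,I,I] [hit: write from M]
Op 3: C1 write [C1 write: invalidate ['C0=M'] -> C1=M] -> [I,M,I] [MISS #2: write from I]
Op 4: C2 read [C2 read from I: others=['C1=M'] -> C2=S, others downsized to S] -> [I,S,S] [MISS #3: read from I]
Op 5: C1 read [C1 read: already in S, no change] -> [I,S,S] [hit: read from S]
Op 6: C2 write [C2 write: invalidate ['C1=S'] -> C2=M] -> [I,I,M] [MISS #4: write from S]
Op 7: C1 read [C1 read from I: others=['C2=M'] -> C1=S, others downsized to S] -> [I,S,S] [MISS #5: read from I]
Op 8: C0 write [C0 write: invalidate ['C1=S', 'C2=S'] -> C0=M] -> [M,I,I] [MISS #6: write from I]
Op 9: C2 read [C2 read from I: others=['C0=M'] -> C2=S, others downsized to S] -> [S,I,S] [MISS #7: read from I]
Op 10: C0 read [C0 read: already in S, no change] -> [S,I,S] [hit: read from S]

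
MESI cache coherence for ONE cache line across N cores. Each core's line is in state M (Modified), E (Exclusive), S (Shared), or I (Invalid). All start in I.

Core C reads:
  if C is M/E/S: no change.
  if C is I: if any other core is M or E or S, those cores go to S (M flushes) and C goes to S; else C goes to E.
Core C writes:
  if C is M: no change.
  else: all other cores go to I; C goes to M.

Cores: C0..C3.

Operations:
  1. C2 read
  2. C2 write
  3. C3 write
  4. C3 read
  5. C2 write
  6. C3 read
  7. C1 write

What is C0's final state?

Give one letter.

Op 1: C2 read [C2 read from I: no other sharers -> C2=E (exclusive)] -> [I,I,E,I]
Op 2: C2 write [C2 write: invalidate none -> C2=M] -> [I,I,M,I]
Op 3: C3 write [C3 write: invalidate ['C2=M'] -> C3=M] -> [I,I,I,M]
Op 4: C3 read [C3 read: already in M, no change] -> [I,I,I,M]
Op 5: C2 write [C2 write: invalidate ['C3=M'] -> C2=M] -> [I,I,M,I]
Op 6: C3 read [C3 read from I: others=['C2=M'] -> C3=S, others downsized to S] -> [I,I,S,S]
Op 7: C1 write [C1 write: invalidate ['C2=S', 'C3=S'] -> C1=M] -> [I,M,I,I]

Answer: I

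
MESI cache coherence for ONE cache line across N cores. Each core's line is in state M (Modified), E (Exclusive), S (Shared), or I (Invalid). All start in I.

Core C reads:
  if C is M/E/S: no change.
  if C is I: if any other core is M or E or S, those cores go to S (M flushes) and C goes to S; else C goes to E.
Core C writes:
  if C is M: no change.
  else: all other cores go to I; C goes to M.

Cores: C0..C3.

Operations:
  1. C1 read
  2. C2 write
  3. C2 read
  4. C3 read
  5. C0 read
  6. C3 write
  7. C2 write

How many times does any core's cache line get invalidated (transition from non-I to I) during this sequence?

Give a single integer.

Answer: 4

Derivation:
Op 1: C1 read [C1 read from I: no other sharers -> C1=E (exclusive)] -> [I,E,I,I] (invalidations this op: 0; running total: 0)
Op 2: C2 write [C2 write: invalidate ['C1=E'] -> C2=M] -> [I,I,M,I] (invalidations this op: 1; running total: 1)
Op 3: C2 read [C2 read: already in M, no change] -> [I,I,M,I] (invalidations this op: 0; running total: 1)
Op 4: C3 read [C3 read from I: others=['C2=M'] -> C3=S, others downsized to S] -> [I,I,S,S] (invalidations this op: 0; running total: 1)
Op 5: C0 read [C0 read from I: others=['C2=S', 'C3=S'] -> C0=S, others downsized to S] -> [S,I,S,S] (invalidations this op: 0; running total: 1)
Op 6: C3 write [C3 write: invalidate ['C0=S', 'C2=S'] -> C3=M] -> [I,I,I,M] (invalidations this op: 2; running total: 3)
Op 7: C2 write [C2 write: invalidate ['C3=M'] -> C2=M] -> [I,I,M,I] (invalidations this op: 1; running total: 4)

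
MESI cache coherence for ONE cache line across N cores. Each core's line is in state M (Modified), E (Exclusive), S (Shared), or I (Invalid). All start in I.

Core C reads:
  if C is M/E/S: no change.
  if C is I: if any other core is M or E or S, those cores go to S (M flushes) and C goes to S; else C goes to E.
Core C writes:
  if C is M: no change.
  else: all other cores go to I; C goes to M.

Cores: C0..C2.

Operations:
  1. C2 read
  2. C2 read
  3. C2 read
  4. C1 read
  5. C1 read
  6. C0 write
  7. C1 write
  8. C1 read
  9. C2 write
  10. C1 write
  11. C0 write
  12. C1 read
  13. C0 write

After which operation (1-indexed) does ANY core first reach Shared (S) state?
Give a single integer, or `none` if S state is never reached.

Answer: 4

Derivation:
Op 1: C2 read [C2 read from I: no other sharers -> C2=E (exclusive)] -> [I,I,E]
Op 2: C2 read [C2 read: already in E, no change] -> [I,I,E]
Op 3: C2 read [C2 read: already in E, no change] -> [I,I,E]
Op 4: C1 read [C1 read from I: others=['C2=E'] -> C1=S, others downsized to S] -> [I,S,S]
  -> First S state at op 4; remaining ops need not be traced.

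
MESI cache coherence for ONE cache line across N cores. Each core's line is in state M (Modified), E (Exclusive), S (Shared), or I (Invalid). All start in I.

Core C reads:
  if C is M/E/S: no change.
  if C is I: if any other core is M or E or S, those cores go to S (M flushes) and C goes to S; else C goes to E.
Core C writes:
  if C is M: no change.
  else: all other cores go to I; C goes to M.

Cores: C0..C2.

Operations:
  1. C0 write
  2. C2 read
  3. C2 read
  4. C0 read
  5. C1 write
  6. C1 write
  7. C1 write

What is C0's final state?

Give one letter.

Op 1: C0 write [C0 write: invalidate none -> C0=M] -> [M,I,I]
Op 2: C2 read [C2 read from I: others=['C0=M'] -> C2=S, others downsized to S] -> [S,I,S]
Op 3: C2 read [C2 read: already in S, no change] -> [S,I,S]
Op 4: C0 read [C0 read: already in S, no change] -> [S,I,S]
Op 5: C1 write [C1 write: invalidate ['C0=S', 'C2=S'] -> C1=M] -> [I,M,I]
Op 6: C1 write [C1 write: already M (modified), no change] -> [I,M,I]
Op 7: C1 write [C1 write: already M (modified), no change] -> [I,M,I]

Answer: I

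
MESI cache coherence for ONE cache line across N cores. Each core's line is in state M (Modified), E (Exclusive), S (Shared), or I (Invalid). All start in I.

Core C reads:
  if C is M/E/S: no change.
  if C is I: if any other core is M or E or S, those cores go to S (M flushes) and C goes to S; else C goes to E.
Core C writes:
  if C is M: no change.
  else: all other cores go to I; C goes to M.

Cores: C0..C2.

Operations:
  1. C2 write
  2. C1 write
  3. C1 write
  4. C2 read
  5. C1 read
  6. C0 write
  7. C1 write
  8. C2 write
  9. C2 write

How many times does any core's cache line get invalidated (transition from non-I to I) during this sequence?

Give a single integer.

Op 1: C2 write [C2 write: invalidate none -> C2=M] -> [I,I,M] (invalidations this op: 0; running total: 0)
Op 2: C1 write [C1 write: invalidate ['C2=M'] -> C1=M] -> [I,M,I] (invalidations this op: 1; running total: 1)
Op 3: C1 write [C1 write: already M (modified), no change] -> [I,M,I] (invalidations this op: 0; running total: 1)
Op 4: C2 read [C2 read from I: others=['C1=M'] -> C2=S, others downsized to S] -> [I,S,S] (invalidations this op: 0; running total: 1)
Op 5: C1 read [C1 read: already in S, no change] -> [I,S,S] (invalidations this op: 0; running total: 1)
Op 6: C0 write [C0 write: invalidate ['C1=S', 'C2=S'] -> C0=M] -> [M,I,I] (invalidations this op: 2; running total: 3)
Op 7: C1 write [C1 write: invalidate ['C0=M'] -> C1=M] -> [I,M,I] (invalidations this op: 1; running total: 4)
Op 8: C2 write [C2 write: invalidate ['C1=M'] -> C2=M] -> [I,I,M] (invalidations this op: 1; running total: 5)
Op 9: C2 write [C2 write: already M (modified), no change] -> [I,I,M] (invalidations this op: 0; running total: 5)

Answer: 5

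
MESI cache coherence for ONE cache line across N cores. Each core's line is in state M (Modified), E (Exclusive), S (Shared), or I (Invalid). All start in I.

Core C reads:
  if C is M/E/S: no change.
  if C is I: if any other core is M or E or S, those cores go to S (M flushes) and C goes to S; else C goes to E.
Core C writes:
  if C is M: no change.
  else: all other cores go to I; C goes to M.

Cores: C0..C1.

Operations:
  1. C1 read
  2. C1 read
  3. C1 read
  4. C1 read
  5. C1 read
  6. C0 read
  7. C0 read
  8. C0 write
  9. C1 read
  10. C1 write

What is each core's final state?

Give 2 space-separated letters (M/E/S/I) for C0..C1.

Answer: I M

Derivation:
Op 1: C1 read [C1 read from I: no other sharers -> C1=E (exclusive)] -> [I,E]
Op 2: C1 read [C1 read: already in E, no change] -> [I,E]
Op 3: C1 read [C1 read: already in E, no change] -> [I,E]
Op 4: C1 read [C1 read: already in E, no change] -> [I,E]
Op 5: C1 read [C1 read: already in E, no change] -> [I,E]
Op 6: C0 read [C0 read from I: others=['C1=E'] -> C0=S, others downsized to S] -> [S,S]
Op 7: C0 read [C0 read: already in S, no change] -> [S,S]
Op 8: C0 write [C0 write: invalidate ['C1=S'] -> C0=M] -> [M,I]
Op 9: C1 read [C1 read from I: others=['C0=M'] -> C1=S, others downsized to S] -> [S,S]
Op 10: C1 write [C1 write: invalidate ['C0=S'] -> C1=M] -> [I,M]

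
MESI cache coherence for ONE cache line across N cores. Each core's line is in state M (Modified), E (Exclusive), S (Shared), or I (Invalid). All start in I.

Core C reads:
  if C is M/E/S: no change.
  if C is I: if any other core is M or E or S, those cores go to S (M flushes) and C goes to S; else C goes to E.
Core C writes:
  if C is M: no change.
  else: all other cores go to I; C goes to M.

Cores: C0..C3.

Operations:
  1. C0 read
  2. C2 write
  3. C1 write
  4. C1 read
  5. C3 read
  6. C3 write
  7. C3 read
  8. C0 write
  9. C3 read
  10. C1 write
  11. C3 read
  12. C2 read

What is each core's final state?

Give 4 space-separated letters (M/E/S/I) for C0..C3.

Answer: I S S S

Derivation:
Op 1: C0 read [C0 read from I: no other sharers -> C0=E (exclusive)] -> [E,I,I,I]
Op 2: C2 write [C2 write: invalidate ['C0=E'] -> C2=M] -> [I,I,M,I]
Op 3: C1 write [C1 write: invalidate ['C2=M'] -> C1=M] -> [I,M,I,I]
Op 4: C1 read [C1 read: already in M, no change] -> [I,M,I,I]
Op 5: C3 read [C3 read from I: others=['C1=M'] -> C3=S, others downsized to S] -> [I,S,I,S]
Op 6: C3 write [C3 write: invalidate ['C1=S'] -> C3=M] -> [I,I,I,M]
Op 7: C3 read [C3 read: already in M, no change] -> [I,I,I,M]
Op 8: C0 write [C0 write: invalidate ['C3=M'] -> C0=M] -> [M,I,I,I]
Op 9: C3 read [C3 read from I: others=['C0=M'] -> C3=S, others downsized to S] -> [S,I,I,S]
Op 10: C1 write [C1 write: invalidate ['C0=S', 'C3=S'] -> C1=M] -> [I,M,I,I]
Op 11: C3 read [C3 read from I: others=['C1=M'] -> C3=S, others downsized to S] -> [I,S,I,S]
Op 12: C2 read [C2 read from I: others=['C1=S', 'C3=S'] -> C2=S, others downsized to S] -> [I,S,S,S]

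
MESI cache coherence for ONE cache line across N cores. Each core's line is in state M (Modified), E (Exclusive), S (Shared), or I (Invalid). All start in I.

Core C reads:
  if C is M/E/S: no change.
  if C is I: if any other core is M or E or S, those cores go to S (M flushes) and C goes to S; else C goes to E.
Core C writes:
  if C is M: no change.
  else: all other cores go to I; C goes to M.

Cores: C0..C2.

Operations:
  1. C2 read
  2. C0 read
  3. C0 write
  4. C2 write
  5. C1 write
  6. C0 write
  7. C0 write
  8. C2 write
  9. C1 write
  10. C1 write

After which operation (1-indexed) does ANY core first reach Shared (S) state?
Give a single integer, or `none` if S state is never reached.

Answer: 2

Derivation:
Op 1: C2 read [C2 read from I: no other sharers -> C2=E (exclusive)] -> [I,I,E]
Op 2: C0 read [C0 read from I: others=['C2=E'] -> C0=S, others downsized to S] -> [S,I,S]
  -> First S state at op 2; remaining ops need not be traced.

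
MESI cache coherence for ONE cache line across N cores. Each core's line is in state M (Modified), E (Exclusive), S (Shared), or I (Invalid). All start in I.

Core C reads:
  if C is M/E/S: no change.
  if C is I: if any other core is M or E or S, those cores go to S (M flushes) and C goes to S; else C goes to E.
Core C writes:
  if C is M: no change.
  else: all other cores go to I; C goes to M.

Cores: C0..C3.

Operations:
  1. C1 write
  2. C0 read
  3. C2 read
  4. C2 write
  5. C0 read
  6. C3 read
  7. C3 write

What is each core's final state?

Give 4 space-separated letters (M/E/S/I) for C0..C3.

Op 1: C1 write [C1 write: invalidate none -> C1=M] -> [I,M,I,I]
Op 2: C0 read [C0 read from I: others=['C1=M'] -> C0=S, others downsized to S] -> [S,S,I,I]
Op 3: C2 read [C2 read from I: others=['C0=S', 'C1=S'] -> C2=S, others downsized to S] -> [S,S,S,I]
Op 4: C2 write [C2 write: invalidate ['C0=S', 'C1=S'] -> C2=M] -> [I,I,M,I]
Op 5: C0 read [C0 read from I: others=['C2=M'] -> C0=S, others downsized to S] -> [S,I,S,I]
Op 6: C3 read [C3 read from I: others=['C0=S', 'C2=S'] -> C3=S, others downsized to S] -> [S,I,S,S]
Op 7: C3 write [C3 write: invalidate ['C0=S', 'C2=S'] -> C3=M] -> [I,I,I,M]

Answer: I I I M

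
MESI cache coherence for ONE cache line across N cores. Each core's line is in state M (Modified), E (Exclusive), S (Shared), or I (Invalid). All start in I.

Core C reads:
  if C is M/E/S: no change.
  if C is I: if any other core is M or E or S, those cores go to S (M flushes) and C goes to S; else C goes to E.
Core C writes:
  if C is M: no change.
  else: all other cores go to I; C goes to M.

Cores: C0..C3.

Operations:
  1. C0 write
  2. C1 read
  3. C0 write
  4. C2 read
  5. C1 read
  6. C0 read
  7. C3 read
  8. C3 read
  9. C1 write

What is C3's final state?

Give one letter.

Answer: I

Derivation:
Op 1: C0 write [C0 write: invalidate none -> C0=M] -> [M,I,I,I]
Op 2: C1 read [C1 read from I: others=['C0=M'] -> C1=S, others downsized to S] -> [S,S,I,I]
Op 3: C0 write [C0 write: invalidate ['C1=S'] -> C0=M] -> [M,I,I,I]
Op 4: C2 read [C2 read from I: others=['C0=M'] -> C2=S, others downsized to S] -> [S,I,S,I]
Op 5: C1 read [C1 read from I: others=['C0=S', 'C2=S'] -> C1=S, others downsized to S] -> [S,S,S,I]
Op 6: C0 read [C0 read: already in S, no change] -> [S,S,S,I]
Op 7: C3 read [C3 read from I: others=['C0=S', 'C1=S', 'C2=S'] -> C3=S, others downsized to S] -> [S,S,S,S]
Op 8: C3 read [C3 read: already in S, no change] -> [S,S,S,S]
Op 9: C1 write [C1 write: invalidate ['C0=S', 'C2=S', 'C3=S'] -> C1=M] -> [I,M,I,I]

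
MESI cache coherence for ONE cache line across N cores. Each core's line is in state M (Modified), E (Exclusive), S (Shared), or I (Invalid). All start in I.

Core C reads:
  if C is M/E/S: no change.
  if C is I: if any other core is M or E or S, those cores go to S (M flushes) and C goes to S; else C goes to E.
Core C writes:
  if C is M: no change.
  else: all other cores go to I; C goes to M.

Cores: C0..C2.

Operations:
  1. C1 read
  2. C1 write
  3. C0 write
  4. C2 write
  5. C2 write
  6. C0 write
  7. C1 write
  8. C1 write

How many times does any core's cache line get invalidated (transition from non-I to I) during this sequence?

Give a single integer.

Answer: 4

Derivation:
Op 1: C1 read [C1 read from I: no other sharers -> C1=E (exclusive)] -> [I,E,I] (invalidations this op: 0; running total: 0)
Op 2: C1 write [C1 write: invalidate none -> C1=M] -> [I,M,I] (invalidations this op: 0; running total: 0)
Op 3: C0 write [C0 write: invalidate ['C1=M'] -> C0=M] -> [M,I,I] (invalidations this op: 1; running total: 1)
Op 4: C2 write [C2 write: invalidate ['C0=M'] -> C2=M] -> [I,I,M] (invalidations this op: 1; running total: 2)
Op 5: C2 write [C2 write: already M (modified), no change] -> [I,I,M] (invalidations this op: 0; running total: 2)
Op 6: C0 write [C0 write: invalidate ['C2=M'] -> C0=M] -> [M,I,I] (invalidations this op: 1; running total: 3)
Op 7: C1 write [C1 write: invalidate ['C0=M'] -> C1=M] -> [I,M,I] (invalidations this op: 1; running total: 4)
Op 8: C1 write [C1 write: already M (modified), no change] -> [I,M,I] (invalidations this op: 0; running total: 4)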